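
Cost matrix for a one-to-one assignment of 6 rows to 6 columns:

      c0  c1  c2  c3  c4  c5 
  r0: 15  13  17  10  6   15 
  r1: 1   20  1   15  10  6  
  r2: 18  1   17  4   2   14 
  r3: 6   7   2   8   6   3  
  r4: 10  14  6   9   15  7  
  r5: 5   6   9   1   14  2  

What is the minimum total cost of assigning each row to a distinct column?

Minimum assignment cost: 18

one of 2 optimal assignments: row0→col4 (cost 6), row1→col0 (cost 1), row2→col1 (cost 1), row3→col2 (cost 2), row4→col5 (cost 7), row5→col3 (cost 1)
total = 6 + 1 + 1 + 2 + 7 + 1 = 18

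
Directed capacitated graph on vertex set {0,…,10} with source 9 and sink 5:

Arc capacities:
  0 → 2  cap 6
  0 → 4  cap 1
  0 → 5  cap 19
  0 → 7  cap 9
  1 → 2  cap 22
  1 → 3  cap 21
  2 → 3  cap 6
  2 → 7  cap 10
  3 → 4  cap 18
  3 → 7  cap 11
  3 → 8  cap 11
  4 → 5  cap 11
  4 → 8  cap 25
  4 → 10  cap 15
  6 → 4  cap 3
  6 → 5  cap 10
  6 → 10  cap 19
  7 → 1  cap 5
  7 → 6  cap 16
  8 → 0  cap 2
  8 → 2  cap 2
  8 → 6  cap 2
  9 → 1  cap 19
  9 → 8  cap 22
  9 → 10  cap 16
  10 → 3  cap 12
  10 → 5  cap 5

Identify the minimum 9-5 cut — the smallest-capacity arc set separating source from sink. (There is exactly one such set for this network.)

Min-cut arcs: {(4,5), (6,5), (8,0), (10,5)} (total capacity 28)

augment #1: 9→10→5 push 5
augment #2: 9→8→0→5 push 2
augment #3: 9→8→6→5 push 2
augment #4: 9→1→3→4→5 push 11
augment #5: 9→1→2→7→6→5 push 8
max flow = 28; residual-reachable set from 9 gives S-side
cut edges (S→T): {(4,5), (6,5), (8,0), (10,5)} total cap 28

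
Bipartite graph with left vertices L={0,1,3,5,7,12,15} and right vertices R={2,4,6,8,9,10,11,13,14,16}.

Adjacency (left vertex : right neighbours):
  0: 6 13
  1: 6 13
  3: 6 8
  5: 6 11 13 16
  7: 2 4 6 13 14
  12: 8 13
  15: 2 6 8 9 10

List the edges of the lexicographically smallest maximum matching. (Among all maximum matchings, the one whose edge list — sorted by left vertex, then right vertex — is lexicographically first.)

Lex-smallest maximum matching: {(0,6), (1,13), (3,8), (5,11), (7,2), (15,9)}

|M| = 6 (so the lex-smallest maximum matching has 6 edges)
process left vertices in ascending order; for each, take the smallest-labelled available neighbour that still permits 6 edges overall, or leave it unmatched if none does
lex-smallest matching: {0-6, 1-13, 3-8, 5-11, 7-2, 15-9}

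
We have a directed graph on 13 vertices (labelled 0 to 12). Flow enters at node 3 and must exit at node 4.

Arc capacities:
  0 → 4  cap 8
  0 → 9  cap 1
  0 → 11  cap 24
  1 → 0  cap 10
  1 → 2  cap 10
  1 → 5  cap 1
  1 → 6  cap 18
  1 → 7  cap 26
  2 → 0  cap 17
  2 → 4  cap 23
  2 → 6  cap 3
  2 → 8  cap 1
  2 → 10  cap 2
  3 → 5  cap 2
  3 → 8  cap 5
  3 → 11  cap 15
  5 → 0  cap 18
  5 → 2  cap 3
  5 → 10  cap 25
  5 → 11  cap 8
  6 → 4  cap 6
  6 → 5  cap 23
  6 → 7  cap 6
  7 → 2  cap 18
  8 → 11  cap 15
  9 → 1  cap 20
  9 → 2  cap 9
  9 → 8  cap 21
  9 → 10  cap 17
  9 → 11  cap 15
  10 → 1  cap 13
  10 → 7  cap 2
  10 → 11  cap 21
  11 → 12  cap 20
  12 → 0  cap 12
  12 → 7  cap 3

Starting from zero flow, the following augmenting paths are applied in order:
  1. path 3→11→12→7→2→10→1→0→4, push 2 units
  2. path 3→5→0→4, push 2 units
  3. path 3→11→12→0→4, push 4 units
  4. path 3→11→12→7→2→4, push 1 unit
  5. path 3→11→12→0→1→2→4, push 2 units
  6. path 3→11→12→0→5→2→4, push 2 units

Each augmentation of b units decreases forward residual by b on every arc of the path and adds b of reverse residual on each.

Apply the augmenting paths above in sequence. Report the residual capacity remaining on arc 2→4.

after path 1 (3→11→12→7→2→10→1→0→4, push 2): res(2,4)=23
after path 2 (3→5→0→4, push 2): res(2,4)=23
after path 3 (3→11→12→0→4, push 4): res(2,4)=23
after path 4 (3→11→12→7→2→4, push 1): res(2,4)=22
after path 5 (3→11→12→0→1→2→4, push 2): res(2,4)=20
after path 6 (3→11→12→0→5→2→4, push 2): res(2,4)=18

Residual capacity of (2,4): 18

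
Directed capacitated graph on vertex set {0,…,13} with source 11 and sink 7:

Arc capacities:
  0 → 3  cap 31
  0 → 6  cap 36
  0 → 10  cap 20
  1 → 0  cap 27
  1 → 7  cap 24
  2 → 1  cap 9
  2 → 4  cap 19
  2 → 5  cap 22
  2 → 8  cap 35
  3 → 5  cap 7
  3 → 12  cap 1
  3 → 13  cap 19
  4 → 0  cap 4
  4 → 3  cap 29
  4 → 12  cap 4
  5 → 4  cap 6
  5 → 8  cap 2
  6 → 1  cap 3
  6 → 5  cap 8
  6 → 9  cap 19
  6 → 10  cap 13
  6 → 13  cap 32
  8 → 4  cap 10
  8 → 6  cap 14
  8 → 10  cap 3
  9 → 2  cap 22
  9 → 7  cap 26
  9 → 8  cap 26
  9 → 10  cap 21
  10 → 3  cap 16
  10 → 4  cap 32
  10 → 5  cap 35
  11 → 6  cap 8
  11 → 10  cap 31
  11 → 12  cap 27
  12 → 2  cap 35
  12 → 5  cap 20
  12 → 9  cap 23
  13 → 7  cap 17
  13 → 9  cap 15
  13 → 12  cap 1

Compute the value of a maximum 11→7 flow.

augment #1: 11→6→1→7 bottleneck 3, total now 3
augment #2: 11→6→9→7 bottleneck 5, total now 8
augment #3: 11→12→9→7 bottleneck 21, total now 29
augment #4: 11→10→3→13→7 bottleneck 16, total now 45
augment #5: 11→12→2→1→7 bottleneck 6, total now 51
augment #6: 11→10→4→3→13→7 bottleneck 1, total now 52
augment #7: 11→10→4→12→2→1→7 bottleneck 3, total now 55

Maximum flow value: 55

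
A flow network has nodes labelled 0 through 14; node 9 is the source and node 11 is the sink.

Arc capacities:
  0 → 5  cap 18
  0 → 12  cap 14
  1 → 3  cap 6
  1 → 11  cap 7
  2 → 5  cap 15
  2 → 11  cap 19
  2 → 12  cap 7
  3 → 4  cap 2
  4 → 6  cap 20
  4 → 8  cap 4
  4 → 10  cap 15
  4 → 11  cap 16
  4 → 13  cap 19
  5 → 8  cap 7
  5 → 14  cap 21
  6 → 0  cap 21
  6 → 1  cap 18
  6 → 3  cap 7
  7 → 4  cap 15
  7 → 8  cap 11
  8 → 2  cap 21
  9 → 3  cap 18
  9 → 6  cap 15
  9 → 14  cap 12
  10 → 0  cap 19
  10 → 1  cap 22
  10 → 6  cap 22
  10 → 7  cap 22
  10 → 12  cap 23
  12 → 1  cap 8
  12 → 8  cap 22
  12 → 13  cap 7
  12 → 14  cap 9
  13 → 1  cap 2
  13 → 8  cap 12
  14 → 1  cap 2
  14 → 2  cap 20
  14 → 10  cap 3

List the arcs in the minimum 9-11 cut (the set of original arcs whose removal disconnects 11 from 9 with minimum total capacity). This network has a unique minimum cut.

Min-cut arcs: {(3,4), (9,6), (9,14)} (total capacity 29)

augment #1: 9→3→4→11 push 2
augment #2: 9→6→1→11 push 7
augment #3: 9→14→2→11 push 12
augment #4: 9→6→0→5→8→2→11 push 7
augment #5: 9→6→0→5→14→10→7→4→11 push 1
max flow = 29; residual-reachable set from 9 gives S-side
cut edges (S→T): {(3,4), (9,6), (9,14)} total cap 29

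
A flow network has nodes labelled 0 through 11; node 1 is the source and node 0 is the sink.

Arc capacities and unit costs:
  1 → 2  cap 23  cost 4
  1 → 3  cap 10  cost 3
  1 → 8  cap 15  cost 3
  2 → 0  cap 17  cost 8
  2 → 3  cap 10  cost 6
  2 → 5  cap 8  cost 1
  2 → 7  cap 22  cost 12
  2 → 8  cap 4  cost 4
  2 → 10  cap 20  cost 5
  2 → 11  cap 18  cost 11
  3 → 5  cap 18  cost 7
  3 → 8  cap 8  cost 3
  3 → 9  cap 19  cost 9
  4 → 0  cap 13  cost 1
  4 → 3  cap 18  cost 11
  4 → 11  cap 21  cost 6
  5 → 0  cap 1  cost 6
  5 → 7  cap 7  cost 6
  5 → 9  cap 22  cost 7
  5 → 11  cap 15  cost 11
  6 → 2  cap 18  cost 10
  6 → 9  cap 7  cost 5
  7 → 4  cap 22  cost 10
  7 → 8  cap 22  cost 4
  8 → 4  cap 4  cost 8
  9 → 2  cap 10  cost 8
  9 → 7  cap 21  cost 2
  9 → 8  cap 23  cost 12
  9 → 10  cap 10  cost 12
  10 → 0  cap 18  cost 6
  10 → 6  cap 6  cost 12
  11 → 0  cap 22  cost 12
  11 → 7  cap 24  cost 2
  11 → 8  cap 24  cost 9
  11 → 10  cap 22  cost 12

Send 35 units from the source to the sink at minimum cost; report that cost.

shortest-cost path #1: 1→2→5→0 push 1 @ unit cost 11 (adds 11)
shortest-cost path #2: 1→2→0 push 17 @ unit cost 12 (adds 204)
shortest-cost path #3: 1→8→4→0 push 4 @ unit cost 12 (adds 48)
shortest-cost path #4: 1→2→10→0 push 5 @ unit cost 15 (adds 75)
shortest-cost path #5: 1→3→5→2→10→0 push 1 @ unit cost 20 (adds 20)
shortest-cost path #6: 1→3→9→7→4→0 push 7 @ unit cost 25 (adds 175)
total cost = 533

Minimum cost for 35 units: 533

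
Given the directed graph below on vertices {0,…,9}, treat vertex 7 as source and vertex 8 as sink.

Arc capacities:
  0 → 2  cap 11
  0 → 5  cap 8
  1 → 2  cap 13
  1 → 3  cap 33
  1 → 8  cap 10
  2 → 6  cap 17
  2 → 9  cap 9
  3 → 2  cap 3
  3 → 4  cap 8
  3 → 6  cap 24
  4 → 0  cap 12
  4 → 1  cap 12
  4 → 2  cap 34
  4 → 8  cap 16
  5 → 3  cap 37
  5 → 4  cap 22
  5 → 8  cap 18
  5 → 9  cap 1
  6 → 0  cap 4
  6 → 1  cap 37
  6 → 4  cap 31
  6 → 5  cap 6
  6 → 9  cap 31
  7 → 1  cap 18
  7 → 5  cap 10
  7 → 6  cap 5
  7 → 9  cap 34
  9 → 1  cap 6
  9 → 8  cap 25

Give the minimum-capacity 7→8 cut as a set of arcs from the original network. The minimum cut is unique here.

augment #1: 7→1→8 push 10
augment #2: 7→5→8 push 10
augment #3: 7→9→8 push 25
augment #4: 7→6→4→8 push 5
augment #5: 7→1→3→4→8 push 8
augment #6: 7→9→1→2→6→4→8 push 3
augment #7: 7→9→1→2→6→5→8 push 3
max flow = 64; residual-reachable set from 7 gives S-side
cut edges (S→T): {(7,1), (7,5), (7,6), (9,1), (9,8)} total cap 64

Min-cut arcs: {(7,1), (7,5), (7,6), (9,1), (9,8)} (total capacity 64)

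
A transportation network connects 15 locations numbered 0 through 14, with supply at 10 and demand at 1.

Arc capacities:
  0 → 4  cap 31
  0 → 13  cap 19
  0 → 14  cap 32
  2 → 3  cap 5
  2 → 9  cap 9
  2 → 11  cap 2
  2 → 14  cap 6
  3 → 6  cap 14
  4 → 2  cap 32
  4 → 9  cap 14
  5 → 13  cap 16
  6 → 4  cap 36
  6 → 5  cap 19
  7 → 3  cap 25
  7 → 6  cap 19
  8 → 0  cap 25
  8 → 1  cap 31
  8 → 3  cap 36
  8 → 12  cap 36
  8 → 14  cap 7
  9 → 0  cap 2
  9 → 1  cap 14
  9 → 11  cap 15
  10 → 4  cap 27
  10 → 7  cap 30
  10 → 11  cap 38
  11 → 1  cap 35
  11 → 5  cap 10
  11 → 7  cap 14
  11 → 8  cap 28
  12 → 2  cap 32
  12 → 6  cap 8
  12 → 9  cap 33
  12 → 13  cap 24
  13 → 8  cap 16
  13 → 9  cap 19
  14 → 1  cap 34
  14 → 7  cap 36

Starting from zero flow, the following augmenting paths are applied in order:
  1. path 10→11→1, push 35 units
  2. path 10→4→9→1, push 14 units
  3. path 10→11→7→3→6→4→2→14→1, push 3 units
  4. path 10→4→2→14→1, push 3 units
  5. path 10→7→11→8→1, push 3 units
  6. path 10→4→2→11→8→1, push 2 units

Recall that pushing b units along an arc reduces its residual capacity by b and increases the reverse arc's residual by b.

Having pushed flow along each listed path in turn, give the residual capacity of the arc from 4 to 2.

after path 1 (10→11→1, push 35): res(4,2)=32
after path 2 (10→4→9→1, push 14): res(4,2)=32
after path 3 (10→11→7→3→6→4→2→14→1, push 3): res(4,2)=29
after path 4 (10→4→2→14→1, push 3): res(4,2)=26
after path 5 (10→7→11→8→1, push 3): res(4,2)=26
after path 6 (10→4→2→11→8→1, push 2): res(4,2)=24

Residual capacity of (4,2): 24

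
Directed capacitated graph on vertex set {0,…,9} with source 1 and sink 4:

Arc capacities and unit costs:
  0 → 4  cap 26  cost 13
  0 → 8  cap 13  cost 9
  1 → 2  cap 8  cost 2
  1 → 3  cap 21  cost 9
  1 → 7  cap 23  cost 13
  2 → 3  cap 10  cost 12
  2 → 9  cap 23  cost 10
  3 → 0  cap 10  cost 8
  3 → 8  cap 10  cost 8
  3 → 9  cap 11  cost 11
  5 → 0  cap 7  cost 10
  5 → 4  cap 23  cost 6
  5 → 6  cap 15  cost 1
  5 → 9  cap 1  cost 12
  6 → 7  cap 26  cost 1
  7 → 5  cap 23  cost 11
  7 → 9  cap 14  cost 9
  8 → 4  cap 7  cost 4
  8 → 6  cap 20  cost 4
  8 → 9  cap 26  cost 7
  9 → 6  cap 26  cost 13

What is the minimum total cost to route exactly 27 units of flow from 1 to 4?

Minimum cost for 27 units: 747

shortest-cost path #1: 1→3→8→4 push 7 @ unit cost 21 (adds 147)
shortest-cost path #2: 1→3→0→4 push 10 @ unit cost 30 (adds 300)
shortest-cost path #3: 1→7→5→4 push 10 @ unit cost 30 (adds 300)
total cost = 747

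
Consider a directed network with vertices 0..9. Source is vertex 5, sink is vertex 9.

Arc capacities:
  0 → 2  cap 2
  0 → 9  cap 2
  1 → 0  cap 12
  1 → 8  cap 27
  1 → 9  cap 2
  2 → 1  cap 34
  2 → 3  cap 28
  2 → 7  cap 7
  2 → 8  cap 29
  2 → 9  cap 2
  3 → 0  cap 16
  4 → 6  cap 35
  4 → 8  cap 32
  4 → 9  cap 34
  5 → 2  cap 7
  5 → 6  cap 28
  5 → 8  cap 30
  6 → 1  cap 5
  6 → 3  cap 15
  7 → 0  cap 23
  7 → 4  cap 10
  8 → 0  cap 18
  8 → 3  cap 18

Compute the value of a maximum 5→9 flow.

augment #1: 5→2→9 bottleneck 2, total now 2
augment #2: 5→2→1→9 bottleneck 2, total now 4
augment #3: 5→8→0→9 bottleneck 2, total now 6
augment #4: 5→2→7→4→9 bottleneck 3, total now 9
augment #5: 5→6→1→2→7→4→9 bottleneck 2, total now 11
augment #6: 5→8→0→2→7→4→9 bottleneck 2, total now 13

Maximum flow value: 13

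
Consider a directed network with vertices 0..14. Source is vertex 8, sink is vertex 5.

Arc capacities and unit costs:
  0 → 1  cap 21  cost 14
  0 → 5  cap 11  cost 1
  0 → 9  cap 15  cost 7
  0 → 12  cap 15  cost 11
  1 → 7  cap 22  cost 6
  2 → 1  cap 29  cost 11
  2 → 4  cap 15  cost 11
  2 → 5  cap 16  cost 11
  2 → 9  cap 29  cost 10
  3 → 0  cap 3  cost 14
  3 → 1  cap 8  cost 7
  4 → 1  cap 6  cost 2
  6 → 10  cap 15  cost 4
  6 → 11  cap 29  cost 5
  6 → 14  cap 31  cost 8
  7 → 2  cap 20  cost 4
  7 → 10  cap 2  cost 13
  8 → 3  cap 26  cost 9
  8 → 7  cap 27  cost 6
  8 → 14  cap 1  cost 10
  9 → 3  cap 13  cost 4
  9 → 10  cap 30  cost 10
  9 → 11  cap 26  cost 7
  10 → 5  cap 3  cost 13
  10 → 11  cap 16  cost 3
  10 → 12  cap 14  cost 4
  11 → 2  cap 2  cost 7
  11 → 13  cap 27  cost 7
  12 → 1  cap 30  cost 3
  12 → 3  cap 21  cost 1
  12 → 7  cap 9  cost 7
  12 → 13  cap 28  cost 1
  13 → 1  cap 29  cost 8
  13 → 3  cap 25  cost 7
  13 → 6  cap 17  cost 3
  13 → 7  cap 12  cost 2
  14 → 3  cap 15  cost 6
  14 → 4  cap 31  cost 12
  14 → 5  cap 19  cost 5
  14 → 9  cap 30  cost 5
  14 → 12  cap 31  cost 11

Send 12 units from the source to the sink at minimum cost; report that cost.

Minimum cost for 12 units: 246

shortest-cost path #1: 8→14→5 push 1 @ unit cost 15 (adds 15)
shortest-cost path #2: 8→7→2→5 push 11 @ unit cost 21 (adds 231)
total cost = 246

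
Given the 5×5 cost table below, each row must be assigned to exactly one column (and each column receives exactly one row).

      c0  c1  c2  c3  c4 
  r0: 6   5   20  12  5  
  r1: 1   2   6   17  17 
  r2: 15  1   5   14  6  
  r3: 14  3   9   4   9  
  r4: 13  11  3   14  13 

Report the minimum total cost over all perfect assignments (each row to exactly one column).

optimal assignment: row0→col4 (cost 5), row1→col0 (cost 1), row2→col1 (cost 1), row3→col3 (cost 4), row4→col2 (cost 3)
total = 5 + 1 + 1 + 4 + 3 = 14

Minimum assignment cost: 14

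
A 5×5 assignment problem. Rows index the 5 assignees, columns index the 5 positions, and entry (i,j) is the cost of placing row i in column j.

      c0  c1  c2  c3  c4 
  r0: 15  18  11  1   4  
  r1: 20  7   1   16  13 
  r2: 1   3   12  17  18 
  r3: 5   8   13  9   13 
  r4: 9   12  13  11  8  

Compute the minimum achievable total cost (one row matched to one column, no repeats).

Minimum assignment cost: 18

optimal assignment: row0→col3 (cost 1), row1→col2 (cost 1), row2→col1 (cost 3), row3→col0 (cost 5), row4→col4 (cost 8)
total = 1 + 1 + 3 + 5 + 8 = 18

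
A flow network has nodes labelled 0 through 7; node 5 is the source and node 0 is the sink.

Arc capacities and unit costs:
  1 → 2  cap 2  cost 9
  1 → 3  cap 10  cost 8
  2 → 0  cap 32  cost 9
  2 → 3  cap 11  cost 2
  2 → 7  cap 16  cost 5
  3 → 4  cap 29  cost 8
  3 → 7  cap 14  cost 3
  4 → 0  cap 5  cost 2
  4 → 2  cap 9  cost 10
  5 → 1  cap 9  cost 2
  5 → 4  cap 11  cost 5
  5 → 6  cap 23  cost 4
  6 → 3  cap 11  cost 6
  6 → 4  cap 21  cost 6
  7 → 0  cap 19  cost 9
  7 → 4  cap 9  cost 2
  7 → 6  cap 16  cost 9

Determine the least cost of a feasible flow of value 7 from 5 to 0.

shortest-cost path #1: 5→4→0 push 5 @ unit cost 7 (adds 35)
shortest-cost path #2: 5→1→2→0 push 2 @ unit cost 20 (adds 40)
total cost = 75

Minimum cost for 7 units: 75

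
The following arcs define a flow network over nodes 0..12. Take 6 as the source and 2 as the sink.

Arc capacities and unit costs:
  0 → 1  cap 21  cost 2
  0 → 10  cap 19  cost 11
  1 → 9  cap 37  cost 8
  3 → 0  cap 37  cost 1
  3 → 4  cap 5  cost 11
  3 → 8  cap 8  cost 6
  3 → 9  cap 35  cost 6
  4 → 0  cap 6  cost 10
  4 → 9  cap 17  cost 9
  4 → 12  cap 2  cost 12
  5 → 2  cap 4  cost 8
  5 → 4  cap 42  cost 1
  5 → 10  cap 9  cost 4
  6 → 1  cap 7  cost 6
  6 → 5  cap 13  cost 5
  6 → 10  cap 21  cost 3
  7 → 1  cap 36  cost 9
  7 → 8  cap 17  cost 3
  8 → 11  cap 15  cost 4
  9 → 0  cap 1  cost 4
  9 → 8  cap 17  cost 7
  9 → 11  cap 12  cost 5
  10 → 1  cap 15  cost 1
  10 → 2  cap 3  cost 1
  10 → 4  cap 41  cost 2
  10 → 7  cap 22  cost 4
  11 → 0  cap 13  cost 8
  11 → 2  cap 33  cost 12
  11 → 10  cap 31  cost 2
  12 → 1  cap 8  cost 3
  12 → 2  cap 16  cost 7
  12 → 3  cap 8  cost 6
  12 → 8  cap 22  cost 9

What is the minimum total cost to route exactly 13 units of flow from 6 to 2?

shortest-cost path #1: 6→10→2 push 3 @ unit cost 4 (adds 12)
shortest-cost path #2: 6→5→2 push 4 @ unit cost 13 (adds 52)
shortest-cost path #3: 6→10→4→12→2 push 2 @ unit cost 24 (adds 48)
shortest-cost path #4: 6→10→7→8→11→2 push 4 @ unit cost 26 (adds 104)
total cost = 216

Minimum cost for 13 units: 216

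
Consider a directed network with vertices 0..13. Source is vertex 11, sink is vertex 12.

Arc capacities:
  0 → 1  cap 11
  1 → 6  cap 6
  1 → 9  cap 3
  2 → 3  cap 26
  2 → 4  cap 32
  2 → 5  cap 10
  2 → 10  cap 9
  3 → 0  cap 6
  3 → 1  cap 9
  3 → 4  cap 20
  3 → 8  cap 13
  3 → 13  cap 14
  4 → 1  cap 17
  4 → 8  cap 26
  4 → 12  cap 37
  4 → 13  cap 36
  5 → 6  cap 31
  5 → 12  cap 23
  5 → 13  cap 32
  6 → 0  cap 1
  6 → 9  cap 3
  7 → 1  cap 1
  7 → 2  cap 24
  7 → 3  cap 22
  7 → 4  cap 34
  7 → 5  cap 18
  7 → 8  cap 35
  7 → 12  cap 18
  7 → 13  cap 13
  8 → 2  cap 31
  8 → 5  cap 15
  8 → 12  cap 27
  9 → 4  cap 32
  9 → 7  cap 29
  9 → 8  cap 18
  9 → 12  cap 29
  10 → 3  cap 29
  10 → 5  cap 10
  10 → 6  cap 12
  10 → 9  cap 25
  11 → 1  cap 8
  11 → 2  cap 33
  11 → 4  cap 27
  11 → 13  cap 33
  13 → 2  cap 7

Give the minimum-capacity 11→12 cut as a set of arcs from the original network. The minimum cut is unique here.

Min-cut arcs: {(1,9), (6,9), (11,2), (11,4), (13,2)} (total capacity 73)

augment #1: 11→4→12 push 27
augment #2: 11→1→9→12 push 3
augment #3: 11→2→4→12 push 10
augment #4: 11→2→5→12 push 10
augment #5: 11→1→6→9→12 push 3
augment #6: 11→2→3→8→12 push 13
augment #7: 11→13→2→4→8→12 push 7
max flow = 73; residual-reachable set from 11 gives S-side
cut edges (S→T): {(1,9), (6,9), (11,2), (11,4), (13,2)} total cap 73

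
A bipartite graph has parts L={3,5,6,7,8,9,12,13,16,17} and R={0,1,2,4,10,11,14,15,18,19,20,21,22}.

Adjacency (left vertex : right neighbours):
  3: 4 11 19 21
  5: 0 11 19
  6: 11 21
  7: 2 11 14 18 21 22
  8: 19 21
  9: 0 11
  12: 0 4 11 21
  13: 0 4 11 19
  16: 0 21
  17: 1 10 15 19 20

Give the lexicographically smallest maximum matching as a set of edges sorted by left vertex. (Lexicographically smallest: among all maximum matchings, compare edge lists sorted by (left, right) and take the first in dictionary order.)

|M| = 7 (so the lex-smallest maximum matching has 7 edges)
process left vertices in ascending order; for each, take the smallest-labelled available neighbour that still permits 7 edges overall, or leave it unmatched if none does
lex-smallest matching: {3-4, 5-0, 6-11, 7-2, 8-19, 12-21, 17-1}

Lex-smallest maximum matching: {(3,4), (5,0), (6,11), (7,2), (8,19), (12,21), (17,1)}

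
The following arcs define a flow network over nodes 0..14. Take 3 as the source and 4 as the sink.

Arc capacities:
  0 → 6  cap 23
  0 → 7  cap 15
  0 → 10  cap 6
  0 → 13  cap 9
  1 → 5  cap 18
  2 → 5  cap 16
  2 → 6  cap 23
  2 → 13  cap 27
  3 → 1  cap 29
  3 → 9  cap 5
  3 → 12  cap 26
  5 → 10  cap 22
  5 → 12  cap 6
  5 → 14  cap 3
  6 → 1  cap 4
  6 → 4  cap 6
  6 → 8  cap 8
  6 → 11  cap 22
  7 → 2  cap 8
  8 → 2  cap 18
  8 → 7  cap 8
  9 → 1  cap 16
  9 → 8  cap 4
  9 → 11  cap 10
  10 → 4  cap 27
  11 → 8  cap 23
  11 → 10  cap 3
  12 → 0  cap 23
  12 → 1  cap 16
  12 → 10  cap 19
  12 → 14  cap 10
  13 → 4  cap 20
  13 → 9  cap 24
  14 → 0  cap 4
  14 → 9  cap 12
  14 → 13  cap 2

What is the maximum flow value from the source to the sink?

augment #1: 3→12→10→4 bottleneck 19, total now 19
augment #2: 3→1→5→10→4 bottleneck 8, total now 27
augment #3: 3→12→0→6→4 bottleneck 6, total now 33
augment #4: 3→12→0→13→4 bottleneck 1, total now 34
augment #5: 3→1→5→14→13→4 bottleneck 2, total now 36
augment #6: 3→9→8→2→13→4 bottleneck 4, total now 40
augment #7: 3→1→5→12→0→13→4 bottleneck 6, total now 46
augment #8: 3→1→5→14→0→13→4 bottleneck 1, total now 47
augment #9: 3→9→11→8→2→13→4 bottleneck 1, total now 48
augment #10: 3→1→5→10→12→0→13→4 bottleneck 1, total now 49

Maximum flow value: 49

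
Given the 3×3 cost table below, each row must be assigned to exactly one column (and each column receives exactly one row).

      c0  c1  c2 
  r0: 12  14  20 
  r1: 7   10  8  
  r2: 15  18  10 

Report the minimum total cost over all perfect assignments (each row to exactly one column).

optimal assignment: row0→col1 (cost 14), row1→col0 (cost 7), row2→col2 (cost 10)
total = 14 + 7 + 10 = 31

Minimum assignment cost: 31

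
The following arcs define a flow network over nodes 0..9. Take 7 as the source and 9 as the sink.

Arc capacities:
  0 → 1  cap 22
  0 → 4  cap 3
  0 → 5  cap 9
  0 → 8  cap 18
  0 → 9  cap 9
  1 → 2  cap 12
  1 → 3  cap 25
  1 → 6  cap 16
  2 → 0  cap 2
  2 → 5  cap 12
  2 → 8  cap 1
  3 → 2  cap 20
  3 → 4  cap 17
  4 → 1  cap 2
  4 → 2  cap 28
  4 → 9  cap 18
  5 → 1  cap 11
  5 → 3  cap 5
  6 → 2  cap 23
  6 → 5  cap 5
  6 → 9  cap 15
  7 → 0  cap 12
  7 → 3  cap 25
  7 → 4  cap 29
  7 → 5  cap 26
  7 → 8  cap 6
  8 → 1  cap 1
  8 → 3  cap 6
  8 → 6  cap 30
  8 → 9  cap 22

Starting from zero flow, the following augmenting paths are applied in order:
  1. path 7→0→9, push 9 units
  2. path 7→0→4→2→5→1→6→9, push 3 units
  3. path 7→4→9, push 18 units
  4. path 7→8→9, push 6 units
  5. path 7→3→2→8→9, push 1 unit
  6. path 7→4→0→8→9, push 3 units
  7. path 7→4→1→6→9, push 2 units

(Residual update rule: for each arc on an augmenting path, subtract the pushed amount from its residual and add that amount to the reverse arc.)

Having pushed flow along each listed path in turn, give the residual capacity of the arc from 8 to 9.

Residual capacity of (8,9): 12

after path 1 (7→0→9, push 9): res(8,9)=22
after path 2 (7→0→4→2→5→1→6→9, push 3): res(8,9)=22
after path 3 (7→4→9, push 18): res(8,9)=22
after path 4 (7→8→9, push 6): res(8,9)=16
after path 5 (7→3→2→8→9, push 1): res(8,9)=15
after path 6 (7→4→0→8→9, push 3): res(8,9)=12
after path 7 (7→4→1→6→9, push 2): res(8,9)=12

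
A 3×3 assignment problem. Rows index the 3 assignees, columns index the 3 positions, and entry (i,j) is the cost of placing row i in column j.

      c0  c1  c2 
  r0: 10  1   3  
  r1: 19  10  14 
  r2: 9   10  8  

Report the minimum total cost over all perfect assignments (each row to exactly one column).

optimal assignment: row0→col2 (cost 3), row1→col1 (cost 10), row2→col0 (cost 9)
total = 3 + 10 + 9 = 22

Minimum assignment cost: 22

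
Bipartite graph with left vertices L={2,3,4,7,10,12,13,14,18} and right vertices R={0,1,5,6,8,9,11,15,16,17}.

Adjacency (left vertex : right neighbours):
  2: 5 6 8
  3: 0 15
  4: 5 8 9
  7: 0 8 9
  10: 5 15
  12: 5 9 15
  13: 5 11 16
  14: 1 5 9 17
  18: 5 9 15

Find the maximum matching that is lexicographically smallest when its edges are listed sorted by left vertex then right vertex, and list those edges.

|M| = 8 (so the lex-smallest maximum matching has 8 edges)
process left vertices in ascending order; for each, take the smallest-labelled available neighbour that still permits 8 edges overall, or leave it unmatched if none does
lex-smallest matching: {2-6, 3-0, 4-5, 7-8, 10-15, 12-9, 13-11, 14-1}

Lex-smallest maximum matching: {(2,6), (3,0), (4,5), (7,8), (10,15), (12,9), (13,11), (14,1)}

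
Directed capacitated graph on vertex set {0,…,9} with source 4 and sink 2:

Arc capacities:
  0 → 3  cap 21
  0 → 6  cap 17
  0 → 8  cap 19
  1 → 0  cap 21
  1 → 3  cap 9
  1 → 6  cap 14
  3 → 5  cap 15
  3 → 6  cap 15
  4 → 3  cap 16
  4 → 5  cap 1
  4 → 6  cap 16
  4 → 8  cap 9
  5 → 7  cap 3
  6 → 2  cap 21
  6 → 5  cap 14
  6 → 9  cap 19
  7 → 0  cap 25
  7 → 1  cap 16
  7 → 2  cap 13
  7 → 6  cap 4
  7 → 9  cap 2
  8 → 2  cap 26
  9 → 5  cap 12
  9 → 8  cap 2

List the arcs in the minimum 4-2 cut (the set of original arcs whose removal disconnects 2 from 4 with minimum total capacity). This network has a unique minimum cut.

Min-cut arcs: {(4,8), (5,7), (6,2), (9,8)} (total capacity 35)

augment #1: 4→6→2 push 16
augment #2: 4→8→2 push 9
augment #3: 4→3→6→2 push 5
augment #4: 4→5→7→2 push 1
augment #5: 4→3→5→7→2 push 2
augment #6: 4→3→6→9→8→2 push 2
max flow = 35; residual-reachable set from 4 gives S-side
cut edges (S→T): {(4,8), (5,7), (6,2), (9,8)} total cap 35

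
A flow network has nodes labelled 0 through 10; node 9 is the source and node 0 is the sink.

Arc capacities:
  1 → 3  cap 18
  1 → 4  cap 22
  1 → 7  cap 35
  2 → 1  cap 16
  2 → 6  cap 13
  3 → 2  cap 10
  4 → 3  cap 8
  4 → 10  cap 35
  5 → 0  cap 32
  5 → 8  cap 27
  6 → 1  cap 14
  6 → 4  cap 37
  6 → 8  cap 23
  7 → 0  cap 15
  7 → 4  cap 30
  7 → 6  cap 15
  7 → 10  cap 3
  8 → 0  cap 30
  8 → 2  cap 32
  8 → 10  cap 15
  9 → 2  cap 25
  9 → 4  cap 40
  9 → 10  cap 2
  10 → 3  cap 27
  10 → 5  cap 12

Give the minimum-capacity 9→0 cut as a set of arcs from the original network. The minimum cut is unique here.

Min-cut arcs: {(2,1), (2,6), (10,5)} (total capacity 41)

augment #1: 9→10→5→0 push 2
augment #2: 9→2→1→7→0 push 15
augment #3: 9→2→6→8→0 push 10
augment #4: 9→4→10→5→0 push 10
augment #5: 9→4→3→2→6→8→0 push 3
augment #6: 9→4→3→2→1→7→6→8→0 push 1
max flow = 41; residual-reachable set from 9 gives S-side
cut edges (S→T): {(2,1), (2,6), (10,5)} total cap 41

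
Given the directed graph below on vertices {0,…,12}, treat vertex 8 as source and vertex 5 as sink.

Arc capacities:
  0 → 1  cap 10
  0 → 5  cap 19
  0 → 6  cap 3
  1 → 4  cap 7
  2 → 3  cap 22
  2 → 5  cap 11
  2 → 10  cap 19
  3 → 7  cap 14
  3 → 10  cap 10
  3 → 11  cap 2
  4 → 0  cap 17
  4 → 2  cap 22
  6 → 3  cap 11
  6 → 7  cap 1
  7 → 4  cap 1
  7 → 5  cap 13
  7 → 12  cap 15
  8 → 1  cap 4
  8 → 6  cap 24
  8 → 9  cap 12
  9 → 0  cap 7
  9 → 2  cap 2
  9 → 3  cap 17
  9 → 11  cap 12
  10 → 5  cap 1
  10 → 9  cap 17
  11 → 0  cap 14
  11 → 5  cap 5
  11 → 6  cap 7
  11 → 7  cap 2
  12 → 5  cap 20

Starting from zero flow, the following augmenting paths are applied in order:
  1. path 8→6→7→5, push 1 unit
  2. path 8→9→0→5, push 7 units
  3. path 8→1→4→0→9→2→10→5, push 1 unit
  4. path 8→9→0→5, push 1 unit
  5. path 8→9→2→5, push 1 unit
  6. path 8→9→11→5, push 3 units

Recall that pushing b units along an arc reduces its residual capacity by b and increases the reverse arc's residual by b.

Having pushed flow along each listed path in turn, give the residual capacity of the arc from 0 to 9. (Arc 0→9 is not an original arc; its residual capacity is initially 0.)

Residual capacity of (0,9): 7

after path 1 (8→6→7→5, push 1): res(0,9)=0
after path 2 (8→9→0→5, push 7): res(0,9)=7
after path 3 (8→1→4→0→9→2→10→5, push 1): res(0,9)=6
after path 4 (8→9→0→5, push 1): res(0,9)=7
after path 5 (8→9→2→5, push 1): res(0,9)=7
after path 6 (8→9→11→5, push 3): res(0,9)=7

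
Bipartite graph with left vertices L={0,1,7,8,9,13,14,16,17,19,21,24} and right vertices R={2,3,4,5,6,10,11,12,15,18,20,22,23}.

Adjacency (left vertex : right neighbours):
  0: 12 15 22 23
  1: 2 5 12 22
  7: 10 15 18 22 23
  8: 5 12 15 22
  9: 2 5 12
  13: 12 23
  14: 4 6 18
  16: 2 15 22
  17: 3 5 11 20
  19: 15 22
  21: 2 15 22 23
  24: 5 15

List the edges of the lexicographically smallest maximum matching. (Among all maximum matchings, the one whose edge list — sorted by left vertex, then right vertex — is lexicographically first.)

Lex-smallest maximum matching: {(0,12), (1,2), (7,10), (8,5), (13,23), (14,4), (16,15), (17,3), (19,22)}

|M| = 9 (so the lex-smallest maximum matching has 9 edges)
process left vertices in ascending order; for each, take the smallest-labelled available neighbour that still permits 9 edges overall, or leave it unmatched if none does
lex-smallest matching: {0-12, 1-2, 7-10, 8-5, 13-23, 14-4, 16-15, 17-3, 19-22}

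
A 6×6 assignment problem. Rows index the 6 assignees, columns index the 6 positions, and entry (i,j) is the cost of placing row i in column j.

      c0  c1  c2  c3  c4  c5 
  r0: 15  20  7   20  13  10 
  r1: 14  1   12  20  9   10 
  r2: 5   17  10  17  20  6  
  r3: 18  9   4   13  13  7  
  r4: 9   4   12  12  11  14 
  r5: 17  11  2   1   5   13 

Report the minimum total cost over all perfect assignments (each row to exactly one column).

one of 2 optimal assignments: row0→col2 (cost 7), row1→col1 (cost 1), row2→col0 (cost 5), row3→col5 (cost 7), row4→col4 (cost 11), row5→col3 (cost 1)
total = 7 + 1 + 5 + 7 + 11 + 1 = 32

Minimum assignment cost: 32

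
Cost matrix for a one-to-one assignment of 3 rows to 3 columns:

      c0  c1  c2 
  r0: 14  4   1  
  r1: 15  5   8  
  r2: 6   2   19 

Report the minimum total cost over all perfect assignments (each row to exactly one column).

Minimum assignment cost: 12

optimal assignment: row0→col2 (cost 1), row1→col1 (cost 5), row2→col0 (cost 6)
total = 1 + 5 + 6 = 12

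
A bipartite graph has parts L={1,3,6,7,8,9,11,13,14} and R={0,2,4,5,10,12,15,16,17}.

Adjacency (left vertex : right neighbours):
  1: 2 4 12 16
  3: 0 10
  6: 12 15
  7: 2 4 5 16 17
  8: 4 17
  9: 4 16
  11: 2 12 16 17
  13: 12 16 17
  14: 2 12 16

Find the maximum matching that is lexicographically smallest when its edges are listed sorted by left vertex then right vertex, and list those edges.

Lex-smallest maximum matching: {(1,2), (3,0), (6,15), (7,5), (8,4), (9,16), (11,12), (13,17)}

|M| = 8 (so the lex-smallest maximum matching has 8 edges)
process left vertices in ascending order; for each, take the smallest-labelled available neighbour that still permits 8 edges overall, or leave it unmatched if none does
lex-smallest matching: {1-2, 3-0, 6-15, 7-5, 8-4, 9-16, 11-12, 13-17}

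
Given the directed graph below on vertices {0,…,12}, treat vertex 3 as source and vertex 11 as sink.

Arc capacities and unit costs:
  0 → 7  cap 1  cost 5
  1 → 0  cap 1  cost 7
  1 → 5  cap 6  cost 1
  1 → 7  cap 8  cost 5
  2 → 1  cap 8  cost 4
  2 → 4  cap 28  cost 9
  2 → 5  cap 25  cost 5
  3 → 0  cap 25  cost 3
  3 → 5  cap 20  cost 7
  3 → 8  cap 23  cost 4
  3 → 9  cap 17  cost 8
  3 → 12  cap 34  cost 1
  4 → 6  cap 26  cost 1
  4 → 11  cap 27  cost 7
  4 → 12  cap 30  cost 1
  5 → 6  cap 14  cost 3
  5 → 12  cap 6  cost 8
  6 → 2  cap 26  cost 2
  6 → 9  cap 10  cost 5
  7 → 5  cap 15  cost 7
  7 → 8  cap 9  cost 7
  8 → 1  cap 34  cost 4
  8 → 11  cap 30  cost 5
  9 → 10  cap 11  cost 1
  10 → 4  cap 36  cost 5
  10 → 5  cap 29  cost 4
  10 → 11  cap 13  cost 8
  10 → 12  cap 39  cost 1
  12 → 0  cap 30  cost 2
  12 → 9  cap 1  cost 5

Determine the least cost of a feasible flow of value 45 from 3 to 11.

Minimum cost for 45 units: 692

shortest-cost path #1: 3→8→11 push 23 @ unit cost 9 (adds 207)
shortest-cost path #2: 3→12→9→10→11 push 1 @ unit cost 15 (adds 15)
shortest-cost path #3: 3→9→10→11 push 10 @ unit cost 17 (adds 170)
shortest-cost path #4: 3→0→7→8→11 push 1 @ unit cost 20 (adds 20)
shortest-cost path #5: 3→5→6→2→4→11 push 10 @ unit cost 28 (adds 280)
total cost = 692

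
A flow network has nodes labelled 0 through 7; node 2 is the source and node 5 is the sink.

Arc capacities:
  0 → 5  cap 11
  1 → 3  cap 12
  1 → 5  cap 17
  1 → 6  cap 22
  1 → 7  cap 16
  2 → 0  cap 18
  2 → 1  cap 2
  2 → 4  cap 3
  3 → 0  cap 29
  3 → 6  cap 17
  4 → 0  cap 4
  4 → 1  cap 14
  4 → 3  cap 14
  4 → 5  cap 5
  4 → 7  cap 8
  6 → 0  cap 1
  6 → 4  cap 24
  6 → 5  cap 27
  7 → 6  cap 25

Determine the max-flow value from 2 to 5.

Maximum flow value: 16

augment #1: 2→0→5 bottleneck 11, total now 11
augment #2: 2→1→5 bottleneck 2, total now 13
augment #3: 2→4→5 bottleneck 3, total now 16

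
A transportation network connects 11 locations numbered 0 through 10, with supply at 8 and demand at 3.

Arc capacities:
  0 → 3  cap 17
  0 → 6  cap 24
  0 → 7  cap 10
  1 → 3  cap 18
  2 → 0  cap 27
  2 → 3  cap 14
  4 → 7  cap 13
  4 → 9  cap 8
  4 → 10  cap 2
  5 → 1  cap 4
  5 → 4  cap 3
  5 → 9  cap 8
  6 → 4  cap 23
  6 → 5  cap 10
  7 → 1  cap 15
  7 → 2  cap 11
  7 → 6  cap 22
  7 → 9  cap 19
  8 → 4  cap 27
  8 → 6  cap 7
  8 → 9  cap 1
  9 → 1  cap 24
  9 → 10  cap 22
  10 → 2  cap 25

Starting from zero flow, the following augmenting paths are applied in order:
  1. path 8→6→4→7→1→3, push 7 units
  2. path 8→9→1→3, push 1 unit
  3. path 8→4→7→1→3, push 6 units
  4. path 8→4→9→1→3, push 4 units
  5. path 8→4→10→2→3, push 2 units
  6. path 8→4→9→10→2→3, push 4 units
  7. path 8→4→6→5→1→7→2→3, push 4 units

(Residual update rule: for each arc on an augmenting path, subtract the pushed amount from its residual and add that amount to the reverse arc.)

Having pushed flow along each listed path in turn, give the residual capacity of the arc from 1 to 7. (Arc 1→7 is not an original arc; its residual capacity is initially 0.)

after path 1 (8→6→4→7→1→3, push 7): res(1,7)=7
after path 2 (8→9→1→3, push 1): res(1,7)=7
after path 3 (8→4→7→1→3, push 6): res(1,7)=13
after path 4 (8→4→9→1→3, push 4): res(1,7)=13
after path 5 (8→4→10→2→3, push 2): res(1,7)=13
after path 6 (8→4→9→10→2→3, push 4): res(1,7)=13
after path 7 (8→4→6→5→1→7→2→3, push 4): res(1,7)=9

Residual capacity of (1,7): 9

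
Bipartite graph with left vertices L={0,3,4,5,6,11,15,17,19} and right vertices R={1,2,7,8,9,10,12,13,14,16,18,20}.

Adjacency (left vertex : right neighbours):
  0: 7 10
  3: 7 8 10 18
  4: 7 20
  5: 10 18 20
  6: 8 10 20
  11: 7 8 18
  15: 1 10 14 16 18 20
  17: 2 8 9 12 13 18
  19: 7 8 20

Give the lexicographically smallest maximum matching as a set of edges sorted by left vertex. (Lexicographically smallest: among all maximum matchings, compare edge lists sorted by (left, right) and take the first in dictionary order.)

|M| = 7 (so the lex-smallest maximum matching has 7 edges)
process left vertices in ascending order; for each, take the smallest-labelled available neighbour that still permits 7 edges overall, or leave it unmatched if none does
lex-smallest matching: {0-7, 3-8, 4-20, 5-10, 11-18, 15-1, 17-2}

Lex-smallest maximum matching: {(0,7), (3,8), (4,20), (5,10), (11,18), (15,1), (17,2)}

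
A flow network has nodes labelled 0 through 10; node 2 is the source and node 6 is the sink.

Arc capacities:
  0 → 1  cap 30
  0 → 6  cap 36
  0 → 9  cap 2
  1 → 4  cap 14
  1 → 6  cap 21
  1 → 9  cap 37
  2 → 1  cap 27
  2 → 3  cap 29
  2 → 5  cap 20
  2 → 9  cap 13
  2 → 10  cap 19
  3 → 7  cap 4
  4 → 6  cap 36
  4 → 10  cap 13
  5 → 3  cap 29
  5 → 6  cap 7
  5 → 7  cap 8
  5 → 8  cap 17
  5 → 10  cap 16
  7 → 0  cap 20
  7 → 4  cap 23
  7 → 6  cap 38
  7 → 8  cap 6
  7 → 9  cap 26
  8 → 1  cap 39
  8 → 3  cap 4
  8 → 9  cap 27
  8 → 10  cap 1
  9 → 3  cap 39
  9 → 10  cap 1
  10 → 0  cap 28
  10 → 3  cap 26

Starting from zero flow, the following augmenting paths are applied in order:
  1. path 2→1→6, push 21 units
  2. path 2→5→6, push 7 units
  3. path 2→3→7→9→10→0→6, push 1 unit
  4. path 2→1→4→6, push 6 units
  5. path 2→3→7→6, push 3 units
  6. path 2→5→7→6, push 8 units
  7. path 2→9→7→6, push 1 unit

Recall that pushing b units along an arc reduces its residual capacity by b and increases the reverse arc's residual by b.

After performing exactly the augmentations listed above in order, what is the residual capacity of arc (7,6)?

after path 1 (2→1→6, push 21): res(7,6)=38
after path 2 (2→5→6, push 7): res(7,6)=38
after path 3 (2→3→7→9→10→0→6, push 1): res(7,6)=38
after path 4 (2→1→4→6, push 6): res(7,6)=38
after path 5 (2→3→7→6, push 3): res(7,6)=35
after path 6 (2→5→7→6, push 8): res(7,6)=27
after path 7 (2→9→7→6, push 1): res(7,6)=26

Residual capacity of (7,6): 26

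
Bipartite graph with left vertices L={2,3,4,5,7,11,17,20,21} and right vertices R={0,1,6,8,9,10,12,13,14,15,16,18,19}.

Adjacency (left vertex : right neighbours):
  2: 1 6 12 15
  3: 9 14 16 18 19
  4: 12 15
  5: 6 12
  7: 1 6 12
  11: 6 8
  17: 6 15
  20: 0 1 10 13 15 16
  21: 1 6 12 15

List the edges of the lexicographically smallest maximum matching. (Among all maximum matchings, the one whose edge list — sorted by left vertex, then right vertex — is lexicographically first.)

|M| = 7 (so the lex-smallest maximum matching has 7 edges)
process left vertices in ascending order; for each, take the smallest-labelled available neighbour that still permits 7 edges overall, or leave it unmatched if none does
lex-smallest matching: {2-1, 3-9, 4-12, 5-6, 11-8, 17-15, 20-0}

Lex-smallest maximum matching: {(2,1), (3,9), (4,12), (5,6), (11,8), (17,15), (20,0)}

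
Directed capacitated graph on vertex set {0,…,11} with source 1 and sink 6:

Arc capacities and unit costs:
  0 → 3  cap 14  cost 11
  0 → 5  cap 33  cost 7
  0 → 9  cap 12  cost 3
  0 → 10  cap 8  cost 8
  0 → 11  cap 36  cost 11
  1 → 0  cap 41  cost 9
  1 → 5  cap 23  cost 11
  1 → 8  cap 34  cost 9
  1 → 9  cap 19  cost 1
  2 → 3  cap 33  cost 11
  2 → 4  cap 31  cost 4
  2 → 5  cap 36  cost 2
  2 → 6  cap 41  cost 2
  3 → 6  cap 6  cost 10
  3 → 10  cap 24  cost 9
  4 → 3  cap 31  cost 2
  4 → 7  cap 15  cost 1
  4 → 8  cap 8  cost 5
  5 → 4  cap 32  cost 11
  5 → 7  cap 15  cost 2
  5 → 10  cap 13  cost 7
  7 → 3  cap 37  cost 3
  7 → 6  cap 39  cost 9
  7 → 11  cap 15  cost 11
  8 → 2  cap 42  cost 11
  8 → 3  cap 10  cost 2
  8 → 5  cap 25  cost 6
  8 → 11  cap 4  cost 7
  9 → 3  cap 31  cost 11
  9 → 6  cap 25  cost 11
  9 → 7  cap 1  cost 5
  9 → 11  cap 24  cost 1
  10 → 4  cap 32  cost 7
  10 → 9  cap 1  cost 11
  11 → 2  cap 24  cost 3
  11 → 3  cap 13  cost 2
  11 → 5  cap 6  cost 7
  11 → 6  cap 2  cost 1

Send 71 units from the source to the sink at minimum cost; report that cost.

Minimum cost for 71 units: 1248

shortest-cost path #1: 1→9→11→6 push 2 @ unit cost 3 (adds 6)
shortest-cost path #2: 1→9→11→2→6 push 17 @ unit cost 7 (adds 119)
shortest-cost path #3: 1→0→9→11→2→6 push 5 @ unit cost 18 (adds 90)
shortest-cost path #4: 1→8→11→2→6 push 2 @ unit cost 21 (adds 42)
shortest-cost path #5: 1→8→3→6 push 6 @ unit cost 21 (adds 126)
shortest-cost path #6: 1→5→7→6 push 15 @ unit cost 22 (adds 330)
shortest-cost path #7: 1→8→2→6 push 17 @ unit cost 22 (adds 374)
shortest-cost path #8: 1→0→9→6 push 7 @ unit cost 23 (adds 161)
total cost = 1248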